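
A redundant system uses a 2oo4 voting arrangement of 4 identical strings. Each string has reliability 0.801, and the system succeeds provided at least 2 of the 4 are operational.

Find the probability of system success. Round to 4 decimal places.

R = Σ_{i=2}^{4} C(4,i) p^i (1−p)^{4−i} with p = 0.801
C(4,2)·0.801^2·0.199^2 = 0.152448
C(4,3)·0.801^3·0.199^1 = 0.409082
C(4,4)·0.801^4·0.199^0 = 0.411652
Sum = 0.9732

0.9732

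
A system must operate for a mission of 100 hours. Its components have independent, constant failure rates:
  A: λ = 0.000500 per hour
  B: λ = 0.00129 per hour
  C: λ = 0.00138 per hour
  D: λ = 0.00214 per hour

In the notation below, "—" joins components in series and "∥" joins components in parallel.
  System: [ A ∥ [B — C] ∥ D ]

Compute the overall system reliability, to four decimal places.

R(A) = exp(−0.000500 × 100) = 0.951229
R(B) = exp(−0.00129 × 100) = 0.878974
R(C) = exp(−0.00138 × 100) = 0.871099
R(D) = exp(−0.00214 × 100) = 0.807348
Series (B and C): 0.878974 × 0.871099 = 0.765673
Parallel (A, [0.765673], and D): 1 − (1 − 0.951229)(1 − 0.765673)(1 − 0.807348) = 0.9978

0.9978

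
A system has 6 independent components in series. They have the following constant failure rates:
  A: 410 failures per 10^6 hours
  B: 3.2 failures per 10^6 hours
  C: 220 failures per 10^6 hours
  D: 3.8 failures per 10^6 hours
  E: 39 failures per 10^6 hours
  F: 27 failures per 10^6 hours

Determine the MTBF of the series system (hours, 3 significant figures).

Series of exponential components: λ_sys = Σ λ_i
λ_sys = 0.00041 + 0.0000032 + 0.00022 + 0.0000038 + 0.000039 + 0.000027 = 7.0300e-04 /h
MTBF = 1 / λ_sys = 1420 h

1420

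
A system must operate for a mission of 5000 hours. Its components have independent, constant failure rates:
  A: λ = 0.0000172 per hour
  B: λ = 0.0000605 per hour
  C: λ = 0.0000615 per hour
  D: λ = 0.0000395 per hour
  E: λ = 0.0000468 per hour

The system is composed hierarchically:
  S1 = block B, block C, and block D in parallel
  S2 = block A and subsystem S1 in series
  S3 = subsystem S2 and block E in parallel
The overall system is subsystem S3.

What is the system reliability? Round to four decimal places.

0.9804

R(A) = exp(−0.0000172 × 5000) = 0.917594
R(B) = exp(−0.0000605 × 5000) = 0.738968
R(C) = exp(−0.0000615 × 5000) = 0.735283
R(D) = exp(−0.0000395 × 5000) = 0.820780
R(E) = exp(−0.0000468 × 5000) = 0.791362
Parallel (B, C, and D): 1 − (1 − 0.738968)(1 − 0.735283)(1 − 0.820780) = 0.987616
Series (A and [0.987616]): 0.917594 × 0.987616 = 0.906231
Parallel ([0.906231] and E): 1 − (1 − 0.906231)(1 − 0.791362) = 0.9804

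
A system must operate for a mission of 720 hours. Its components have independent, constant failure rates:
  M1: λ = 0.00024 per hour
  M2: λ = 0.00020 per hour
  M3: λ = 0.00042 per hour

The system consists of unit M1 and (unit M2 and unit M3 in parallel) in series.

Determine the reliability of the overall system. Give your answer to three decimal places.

R(M1) = exp(−0.00024 × 720) = 0.84131
R(M2) = exp(−0.00020 × 720) = 0.86589
R(M3) = exp(−0.00042 × 720) = 0.73904
Parallel (M2 and M3): 1 − (1 − 0.86589)(1 − 0.73904) = 0.96500
Series (M1 and [0.96500]): 0.84131 × 0.96500 = 0.812

0.812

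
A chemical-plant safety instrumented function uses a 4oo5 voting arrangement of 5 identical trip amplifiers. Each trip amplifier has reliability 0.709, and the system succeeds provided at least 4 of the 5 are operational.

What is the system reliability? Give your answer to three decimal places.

0.547

R = Σ_{i=4}^{5} C(5,i) p^i (1−p)^{5−i} with p = 0.709
C(5,4)·0.709^4·0.291^1 = 0.36766
C(5,5)·0.709^5·0.291^0 = 0.17916
Sum = 0.547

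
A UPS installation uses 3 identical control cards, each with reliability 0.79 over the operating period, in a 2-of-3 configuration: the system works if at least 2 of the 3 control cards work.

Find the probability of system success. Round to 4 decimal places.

0.8862

R = Σ_{i=2}^{3} C(3,i) p^i (1−p)^{3−i} with p = 0.79
C(3,2)·0.79^2·0.21^1 = 0.393183
C(3,3)·0.79^3·0.21^0 = 0.493039
Sum = 0.8862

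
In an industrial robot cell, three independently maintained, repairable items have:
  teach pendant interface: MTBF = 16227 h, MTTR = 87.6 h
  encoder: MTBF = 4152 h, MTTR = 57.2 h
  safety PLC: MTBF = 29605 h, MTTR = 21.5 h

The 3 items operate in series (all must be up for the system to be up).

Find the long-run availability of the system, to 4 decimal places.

0.9804

A(teach pendant interface) = MTBF/(MTBF+MTTR) = 16227/(16227+87.6) = 0.994631
A(encoder) = MTBF/(MTBF+MTTR) = 4152/(4152+57.2) = 0.986411
A(safety PLC) = MTBF/(MTBF+MTTR) = 29605/(29605+21.5) = 0.999274
Series availability: 0.994631 × 0.986411 × 0.999274 = 0.9804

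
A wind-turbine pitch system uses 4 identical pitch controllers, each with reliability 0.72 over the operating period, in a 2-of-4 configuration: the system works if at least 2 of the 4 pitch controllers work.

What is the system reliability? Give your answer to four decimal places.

0.9306

R = Σ_{i=2}^{4} C(4,i) p^i (1−p)^{4−i} with p = 0.72
C(4,2)·0.72^2·0.28^2 = 0.243855
C(4,3)·0.72^3·0.28^1 = 0.418038
C(4,4)·0.72^4·0.28^0 = 0.268739
Sum = 0.9306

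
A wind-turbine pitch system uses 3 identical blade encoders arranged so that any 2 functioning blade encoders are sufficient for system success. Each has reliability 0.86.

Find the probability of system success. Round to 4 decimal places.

0.9467

R = Σ_{i=2}^{3} C(3,i) p^i (1−p)^{3−i} with p = 0.86
C(3,2)·0.86^2·0.14^1 = 0.310632
C(3,3)·0.86^3·0.14^0 = 0.636056
Sum = 0.9467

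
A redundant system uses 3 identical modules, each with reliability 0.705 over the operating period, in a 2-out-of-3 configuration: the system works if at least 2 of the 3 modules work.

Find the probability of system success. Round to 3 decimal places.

0.790

R = Σ_{i=2}^{3} C(3,i) p^i (1−p)^{3−i} with p = 0.705
C(3,2)·0.705^2·0.295^1 = 0.43987
C(3,3)·0.705^3·0.295^0 = 0.35040
Sum = 0.790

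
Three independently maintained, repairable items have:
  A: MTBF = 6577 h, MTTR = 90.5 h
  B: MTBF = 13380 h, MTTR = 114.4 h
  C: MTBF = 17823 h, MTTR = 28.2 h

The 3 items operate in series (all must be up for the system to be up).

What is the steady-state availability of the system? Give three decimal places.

A(A) = MTBF/(MTBF+MTTR) = 6577/(6577+90.5) = 0.986427
A(B) = MTBF/(MTBF+MTTR) = 13380/(13380+114.4) = 0.991522
A(C) = MTBF/(MTBF+MTTR) = 17823/(17823+28.2) = 0.998420
Series availability: 0.986427 × 0.991522 × 0.998420 = 0.977

0.977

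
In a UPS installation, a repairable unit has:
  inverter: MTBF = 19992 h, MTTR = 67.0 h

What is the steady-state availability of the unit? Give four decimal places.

A(inverter) = MTBF/(MTBF+MTTR) = 19992/(19992+67.0) = 0.9967

0.9967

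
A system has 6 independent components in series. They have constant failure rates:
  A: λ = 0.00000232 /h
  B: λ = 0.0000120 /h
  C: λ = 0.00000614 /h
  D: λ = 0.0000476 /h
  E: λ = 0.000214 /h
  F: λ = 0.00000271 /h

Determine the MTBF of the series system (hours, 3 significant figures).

3510

Series of exponential components: λ_sys = Σ λ_i
λ_sys = 0.00000232 + 0.0000120 + 0.00000614 + 0.0000476 + 0.000214 + 0.00000271 = 2.8477e-04 /h
MTBF = 1 / λ_sys = 3510 h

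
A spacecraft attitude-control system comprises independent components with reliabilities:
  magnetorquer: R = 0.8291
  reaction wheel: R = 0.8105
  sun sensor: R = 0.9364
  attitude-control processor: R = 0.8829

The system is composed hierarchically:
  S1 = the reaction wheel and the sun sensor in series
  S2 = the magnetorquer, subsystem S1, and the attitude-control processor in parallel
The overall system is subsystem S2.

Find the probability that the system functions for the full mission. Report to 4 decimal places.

0.9952

Series (reaction wheel and sun sensor): 0.810500 × 0.936400 = 0.758952
Parallel (magnetorquer, [0.758952], and attitude-control processor): 1 − (1 − 0.829100)(1 − 0.758952)(1 − 0.882900) = 0.9952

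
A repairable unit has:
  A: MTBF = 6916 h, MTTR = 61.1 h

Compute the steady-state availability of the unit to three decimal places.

A(A) = MTBF/(MTBF+MTTR) = 6916/(6916+61.1) = 0.991

0.991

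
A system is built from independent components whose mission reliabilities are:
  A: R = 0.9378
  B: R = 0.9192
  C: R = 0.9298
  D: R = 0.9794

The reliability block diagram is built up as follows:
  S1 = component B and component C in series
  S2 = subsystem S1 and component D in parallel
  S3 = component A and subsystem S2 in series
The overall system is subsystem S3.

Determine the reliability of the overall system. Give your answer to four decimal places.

Series (B and C): 0.919200 × 0.929800 = 0.854672
Parallel ([0.854672] and D): 1 − (1 − 0.854672)(1 − 0.979400) = 0.997006
Series (A and [0.997006]): 0.937800 × 0.997006 = 0.9350

0.9350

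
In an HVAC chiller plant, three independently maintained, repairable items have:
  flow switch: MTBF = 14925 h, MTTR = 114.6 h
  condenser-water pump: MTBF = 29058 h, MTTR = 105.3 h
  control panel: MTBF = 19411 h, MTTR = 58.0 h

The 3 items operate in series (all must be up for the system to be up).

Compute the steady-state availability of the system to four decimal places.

0.9859

A(flow switch) = MTBF/(MTBF+MTTR) = 14925/(14925+114.6) = 0.992380
A(condenser-water pump) = MTBF/(MTBF+MTTR) = 29058/(29058+105.3) = 0.996389
A(control panel) = MTBF/(MTBF+MTTR) = 19411/(19411+58.0) = 0.997021
Series availability: 0.992380 × 0.996389 × 0.997021 = 0.9859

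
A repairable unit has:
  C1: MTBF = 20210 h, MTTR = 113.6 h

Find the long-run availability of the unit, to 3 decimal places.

A(C1) = MTBF/(MTBF+MTTR) = 20210/(20210+113.6) = 0.994

0.994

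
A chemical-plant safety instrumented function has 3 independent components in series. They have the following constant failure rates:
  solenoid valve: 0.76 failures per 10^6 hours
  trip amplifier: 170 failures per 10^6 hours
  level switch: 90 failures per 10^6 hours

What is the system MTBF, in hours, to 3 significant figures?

Series of exponential components: λ_sys = Σ λ_i
λ_sys = 0.00000076 + 0.00017 + 0.000090 = 2.6076e-04 /h
MTBF = 1 / λ_sys = 3830 h

3830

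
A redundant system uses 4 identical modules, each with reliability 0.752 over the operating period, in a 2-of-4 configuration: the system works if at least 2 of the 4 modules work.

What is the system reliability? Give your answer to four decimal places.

0.9503

R = Σ_{i=2}^{4} C(4,i) p^i (1−p)^{4−i} with p = 0.752
C(4,2)·0.752^2·0.248^2 = 0.208685
C(4,3)·0.752^3·0.248^1 = 0.421857
C(4,4)·0.752^4·0.248^0 = 0.319795
Sum = 0.9503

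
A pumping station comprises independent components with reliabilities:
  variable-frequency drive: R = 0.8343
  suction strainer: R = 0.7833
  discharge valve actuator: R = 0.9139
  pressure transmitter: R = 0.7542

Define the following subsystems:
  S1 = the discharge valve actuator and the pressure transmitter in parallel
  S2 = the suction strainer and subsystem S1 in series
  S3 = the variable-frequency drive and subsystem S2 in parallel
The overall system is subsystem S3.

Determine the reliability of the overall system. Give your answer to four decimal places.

0.9613

Parallel (discharge valve actuator and pressure transmitter): 1 − (1 − 0.913900)(1 − 0.754200) = 0.978837
Series (suction strainer and [0.978837]): 0.783300 × 0.978837 = 0.766723
Parallel (variable-frequency drive and [0.766723]): 1 − (1 − 0.834300)(1 − 0.766723) = 0.9613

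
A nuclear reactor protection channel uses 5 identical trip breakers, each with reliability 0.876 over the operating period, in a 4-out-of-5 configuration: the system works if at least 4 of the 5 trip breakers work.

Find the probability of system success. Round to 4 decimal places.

R = Σ_{i=4}^{5} C(5,i) p^i (1−p)^{5−i} with p = 0.876
C(5,4)·0.876^4·0.124^1 = 0.365097
C(5,5)·0.876^5·0.124^0 = 0.515847
Sum = 0.8809

0.8809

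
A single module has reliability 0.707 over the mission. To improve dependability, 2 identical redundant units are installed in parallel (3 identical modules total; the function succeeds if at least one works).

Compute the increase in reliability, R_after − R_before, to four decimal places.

R_before = 0.707
R_after = 1 − (1 − 0.707)^3 = 0.9748
ΔR = 0.9748 − 0.707 = 0.2678

0.2678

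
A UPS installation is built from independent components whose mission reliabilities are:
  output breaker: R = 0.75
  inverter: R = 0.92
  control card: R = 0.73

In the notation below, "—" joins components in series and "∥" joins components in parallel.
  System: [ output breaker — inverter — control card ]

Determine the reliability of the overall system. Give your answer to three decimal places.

0.504

Series (output breaker, inverter, and control card): 0.75000 × 0.92000 × 0.73000 = 0.504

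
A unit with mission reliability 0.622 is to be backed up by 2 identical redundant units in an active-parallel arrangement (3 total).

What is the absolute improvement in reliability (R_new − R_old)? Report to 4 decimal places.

R_before = 0.622
R_after = 1 − (1 − 0.622)^3 = 0.9460
ΔR = 0.9460 − 0.622 = 0.3240

0.3240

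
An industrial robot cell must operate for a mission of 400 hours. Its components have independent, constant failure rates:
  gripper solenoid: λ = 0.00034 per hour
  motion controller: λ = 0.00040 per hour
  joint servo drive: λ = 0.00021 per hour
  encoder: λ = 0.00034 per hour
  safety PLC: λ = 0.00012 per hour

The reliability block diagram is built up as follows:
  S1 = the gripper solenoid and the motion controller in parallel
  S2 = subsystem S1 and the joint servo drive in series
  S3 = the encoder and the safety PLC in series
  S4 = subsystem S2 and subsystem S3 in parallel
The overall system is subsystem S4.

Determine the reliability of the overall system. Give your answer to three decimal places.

0.984

R(gripper solenoid) = exp(−0.00034 × 400) = 0.87284
R(motion controller) = exp(−0.00040 × 400) = 0.85214
R(joint servo drive) = exp(−0.00021 × 400) = 0.91943
R(encoder) = exp(−0.00034 × 400) = 0.87284
R(safety PLC) = exp(−0.00012 × 400) = 0.95313
Parallel (gripper solenoid and motion controller): 1 − (1 − 0.87284)(1 − 0.85214) = 0.98120
Series ([0.98120] and joint servo drive): 0.98120 × 0.91943 = 0.90214
Series (encoder and safety PLC): 0.87284 × 0.95313 = 0.83193
Parallel ([0.90214] and [0.83193]): 1 − (1 − 0.90214)(1 − 0.83193) = 0.984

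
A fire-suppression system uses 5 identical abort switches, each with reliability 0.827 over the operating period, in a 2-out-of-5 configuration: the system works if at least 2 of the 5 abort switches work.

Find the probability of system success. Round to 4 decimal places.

R = Σ_{i=2}^{5} C(5,i) p^i (1−p)^{5−i} with p = 0.827
C(5,2)·0.827^2·0.173^3 = 0.035412
C(5,3)·0.827^3·0.173^2 = 0.169281
C(5,4)·0.827^4·0.173^1 = 0.404611
C(5,5)·0.827^5·0.173^0 = 0.386837
Sum = 0.9961

0.9961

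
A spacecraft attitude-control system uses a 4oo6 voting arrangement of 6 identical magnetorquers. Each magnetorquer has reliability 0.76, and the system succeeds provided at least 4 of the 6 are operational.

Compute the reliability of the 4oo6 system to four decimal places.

R = Σ_{i=4}^{6} C(6,i) p^i (1−p)^{6−i} with p = 0.76
C(6,4)·0.76^4·0.24^2 = 0.288249
C(6,5)·0.76^5·0.24^1 = 0.365116
C(6,6)·0.76^6·0.24^0 = 0.192700
Sum = 0.8461

0.8461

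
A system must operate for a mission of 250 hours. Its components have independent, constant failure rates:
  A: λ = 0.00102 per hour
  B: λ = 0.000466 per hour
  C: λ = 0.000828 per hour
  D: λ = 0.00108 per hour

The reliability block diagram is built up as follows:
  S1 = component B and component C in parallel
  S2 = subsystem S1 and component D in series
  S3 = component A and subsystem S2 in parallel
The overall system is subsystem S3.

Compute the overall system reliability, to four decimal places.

0.9432

R(A) = exp(−0.00102 × 250) = 0.774916
R(B) = exp(−0.000466 × 250) = 0.890030
R(C) = exp(−0.000828 × 250) = 0.813020
R(D) = exp(−0.00108 × 250) = 0.763379
Parallel (B and C): 1 − (1 − 0.890030)(1 − 0.813020) = 0.979438
Series ([0.979438] and D): 0.979438 × 0.763379 = 0.747682
Parallel (A and [0.747682]): 1 − (1 − 0.774916)(1 − 0.747682) = 0.9432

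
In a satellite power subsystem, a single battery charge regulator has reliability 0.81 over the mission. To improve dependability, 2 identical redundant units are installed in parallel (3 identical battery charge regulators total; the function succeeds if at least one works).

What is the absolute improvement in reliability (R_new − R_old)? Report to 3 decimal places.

R_before = 0.81
R_after = 1 − (1 − 0.81)^3 = 0.993
ΔR = 0.993 − 0.81 = 0.183

0.183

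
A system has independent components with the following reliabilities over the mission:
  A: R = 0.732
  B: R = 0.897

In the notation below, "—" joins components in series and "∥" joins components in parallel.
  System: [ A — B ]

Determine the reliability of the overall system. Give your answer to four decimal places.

0.6566

Series (A and B): 0.732000 × 0.897000 = 0.6566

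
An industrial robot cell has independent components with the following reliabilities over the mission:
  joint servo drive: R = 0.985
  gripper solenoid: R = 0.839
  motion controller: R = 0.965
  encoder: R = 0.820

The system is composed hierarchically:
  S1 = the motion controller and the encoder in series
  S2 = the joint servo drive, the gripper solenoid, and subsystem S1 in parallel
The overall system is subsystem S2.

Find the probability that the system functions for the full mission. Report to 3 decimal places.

0.999

Series (motion controller and encoder): 0.96500 × 0.82000 = 0.79130
Parallel (joint servo drive, gripper solenoid, and [0.79130]): 1 − (1 − 0.98500)(1 − 0.83900)(1 − 0.79130) = 0.999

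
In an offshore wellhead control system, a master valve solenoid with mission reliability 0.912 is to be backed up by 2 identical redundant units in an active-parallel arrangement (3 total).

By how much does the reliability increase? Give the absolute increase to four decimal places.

0.0873

R_before = 0.912
R_after = 1 − (1 − 0.912)^3 = 0.9993
ΔR = 0.9993 − 0.912 = 0.0873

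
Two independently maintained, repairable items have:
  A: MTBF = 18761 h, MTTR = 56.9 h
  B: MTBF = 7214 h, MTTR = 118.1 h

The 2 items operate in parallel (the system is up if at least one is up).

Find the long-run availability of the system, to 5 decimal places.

0.99995

A(A) = MTBF/(MTBF+MTTR) = 18761/(18761+56.9) = 0.996976
A(B) = MTBF/(MTBF+MTTR) = 7214/(7214+118.1) = 0.983893
Parallel availability: 1 − (1 − 0.996976)(1 − 0.983893) = 0.99995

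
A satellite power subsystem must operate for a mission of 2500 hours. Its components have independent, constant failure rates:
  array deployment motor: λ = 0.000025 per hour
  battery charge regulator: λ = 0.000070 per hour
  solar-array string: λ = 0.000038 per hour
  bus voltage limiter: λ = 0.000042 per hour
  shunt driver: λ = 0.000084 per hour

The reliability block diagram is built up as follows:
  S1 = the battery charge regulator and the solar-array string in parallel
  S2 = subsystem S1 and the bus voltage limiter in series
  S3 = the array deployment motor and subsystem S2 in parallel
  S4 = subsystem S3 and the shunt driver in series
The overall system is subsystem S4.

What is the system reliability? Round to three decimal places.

0.805

R(array deployment motor) = exp(−0.000025 × 2500) = 0.93941
R(battery charge regulator) = exp(−0.000070 × 2500) = 0.83946
R(solar-array string) = exp(−0.000038 × 2500) = 0.90937
R(bus voltage limiter) = exp(−0.000042 × 2500) = 0.90032
R(shunt driver) = exp(−0.000084 × 2500) = 0.81058
Parallel (battery charge regulator and solar-array string): 1 − (1 − 0.83946)(1 − 0.90937) = 0.98545
Series ([0.98545] and bus voltage limiter): 0.98545 × 0.90032 = 0.88722
Parallel (array deployment motor and [0.88722]): 1 − (1 − 0.93941)(1 − 0.88722) = 0.99317
Series ([0.99317] and shunt driver): 0.99317 × 0.81058 = 0.805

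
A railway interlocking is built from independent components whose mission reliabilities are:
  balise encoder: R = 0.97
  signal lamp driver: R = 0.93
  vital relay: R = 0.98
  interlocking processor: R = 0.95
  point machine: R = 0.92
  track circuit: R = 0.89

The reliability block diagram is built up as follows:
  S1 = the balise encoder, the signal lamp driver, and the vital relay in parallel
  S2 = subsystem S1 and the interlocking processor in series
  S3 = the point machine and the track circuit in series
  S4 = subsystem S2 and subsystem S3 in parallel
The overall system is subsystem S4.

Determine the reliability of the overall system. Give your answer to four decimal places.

Parallel (balise encoder, signal lamp driver, and vital relay): 1 − (1 − 0.970000)(1 − 0.930000)(1 − 0.980000) = 0.999958
Series ([0.999958] and interlocking processor): 0.999958 × 0.950000 = 0.949960
Series (point machine and track circuit): 0.920000 × 0.890000 = 0.818800
Parallel ([0.949960] and [0.818800]): 1 − (1 − 0.949960)(1 − 0.818800) = 0.9909

0.9909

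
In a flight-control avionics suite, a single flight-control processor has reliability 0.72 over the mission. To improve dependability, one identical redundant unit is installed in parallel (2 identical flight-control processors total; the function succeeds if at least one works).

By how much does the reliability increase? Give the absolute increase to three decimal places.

0.202

R_before = 0.72
R_after = 1 − (1 − 0.72)^2 = 0.922
ΔR = 0.922 − 0.72 = 0.202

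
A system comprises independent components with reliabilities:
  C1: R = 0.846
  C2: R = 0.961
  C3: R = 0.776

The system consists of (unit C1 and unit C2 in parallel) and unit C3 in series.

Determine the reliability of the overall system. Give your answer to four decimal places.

Parallel (C1 and C2): 1 − (1 − 0.846000)(1 − 0.961000) = 0.993994
Series ([0.993994] and C3): 0.993994 × 0.776000 = 0.7713

0.7713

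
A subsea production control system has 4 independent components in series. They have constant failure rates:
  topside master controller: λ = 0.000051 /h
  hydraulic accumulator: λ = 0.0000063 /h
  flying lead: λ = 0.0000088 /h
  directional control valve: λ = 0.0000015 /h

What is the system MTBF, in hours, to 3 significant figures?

Series of exponential components: λ_sys = Σ λ_i
λ_sys = 0.000051 + 0.0000063 + 0.0000088 + 0.0000015 = 6.7600e-05 /h
MTBF = 1 / λ_sys = 14800 h

14800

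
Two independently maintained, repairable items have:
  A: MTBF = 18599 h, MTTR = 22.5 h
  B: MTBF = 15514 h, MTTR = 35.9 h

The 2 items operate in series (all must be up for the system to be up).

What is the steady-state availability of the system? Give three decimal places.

0.996

A(A) = MTBF/(MTBF+MTTR) = 18599/(18599+22.5) = 0.998792
A(B) = MTBF/(MTBF+MTTR) = 15514/(15514+35.9) = 0.997691
Series availability: 0.998792 × 0.997691 = 0.996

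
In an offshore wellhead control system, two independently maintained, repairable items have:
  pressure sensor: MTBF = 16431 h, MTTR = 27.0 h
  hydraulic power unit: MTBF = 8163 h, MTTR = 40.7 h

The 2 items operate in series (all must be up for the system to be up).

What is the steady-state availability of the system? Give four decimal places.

0.9934

A(pressure sensor) = MTBF/(MTBF+MTTR) = 16431/(16431+27.0) = 0.998359
A(hydraulic power unit) = MTBF/(MTBF+MTTR) = 8163/(8163+40.7) = 0.995039
Series availability: 0.998359 × 0.995039 = 0.9934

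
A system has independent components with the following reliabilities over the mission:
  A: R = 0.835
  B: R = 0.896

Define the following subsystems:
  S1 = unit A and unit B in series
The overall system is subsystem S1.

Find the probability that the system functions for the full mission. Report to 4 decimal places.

0.7482

Series (A and B): 0.835000 × 0.896000 = 0.7482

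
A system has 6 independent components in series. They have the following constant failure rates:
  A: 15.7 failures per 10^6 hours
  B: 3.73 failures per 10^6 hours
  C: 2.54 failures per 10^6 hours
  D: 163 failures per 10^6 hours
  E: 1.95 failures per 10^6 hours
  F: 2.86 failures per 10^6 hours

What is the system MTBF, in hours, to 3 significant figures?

5270

Series of exponential components: λ_sys = Σ λ_i
λ_sys = 0.0000157 + 0.00000373 + 0.00000254 + 0.000163 + 0.00000195 + 0.00000286 = 1.8978e-04 /h
MTBF = 1 / λ_sys = 5270 h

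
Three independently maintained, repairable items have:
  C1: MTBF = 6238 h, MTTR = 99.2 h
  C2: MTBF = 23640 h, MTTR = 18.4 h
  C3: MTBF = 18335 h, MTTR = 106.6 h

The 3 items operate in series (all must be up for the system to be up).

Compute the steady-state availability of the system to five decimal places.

0.97790

A(C1) = MTBF/(MTBF+MTTR) = 6238/(6238+99.2) = 0.984346
A(C2) = MTBF/(MTBF+MTTR) = 23640/(23640+18.4) = 0.999222
A(C3) = MTBF/(MTBF+MTTR) = 18335/(18335+106.6) = 0.994220
Series availability: 0.984346 × 0.999222 × 0.994220 = 0.97790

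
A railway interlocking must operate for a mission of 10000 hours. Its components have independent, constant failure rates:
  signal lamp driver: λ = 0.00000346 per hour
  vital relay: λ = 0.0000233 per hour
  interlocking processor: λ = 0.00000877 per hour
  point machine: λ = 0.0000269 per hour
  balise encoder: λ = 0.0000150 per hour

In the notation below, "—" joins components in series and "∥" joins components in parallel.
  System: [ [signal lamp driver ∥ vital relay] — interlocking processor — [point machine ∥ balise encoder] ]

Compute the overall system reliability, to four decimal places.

0.8797

R(signal lamp driver) = exp(−0.00000346 × 10000) = 0.965992
R(vital relay) = exp(−0.0000233 × 10000) = 0.792154
R(interlocking processor) = exp(−0.00000877 × 10000) = 0.916036
R(point machine) = exp(−0.0000269 × 10000) = 0.764143
R(balise encoder) = exp(−0.0000150 × 10000) = 0.860708
Parallel (signal lamp driver and vital relay): 1 − (1 − 0.965992)(1 − 0.792154) = 0.992932
Parallel (point machine and balise encoder): 1 − (1 − 0.764143)(1 − 0.860708) = 0.967147
Series ([0.992932], interlocking processor, and [0.967147]): 0.992932 × 0.916036 × 0.967147 = 0.8797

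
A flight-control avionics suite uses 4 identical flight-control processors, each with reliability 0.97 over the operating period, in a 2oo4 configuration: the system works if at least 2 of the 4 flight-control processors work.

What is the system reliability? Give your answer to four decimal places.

R = Σ_{i=2}^{4} C(4,i) p^i (1−p)^{4−i} with p = 0.97
C(4,2)·0.97^2·0.03^2 = 0.005081
C(4,3)·0.97^3·0.03^1 = 0.109521
C(4,4)·0.97^4·0.03^0 = 0.885293
Sum = 0.9999

0.9999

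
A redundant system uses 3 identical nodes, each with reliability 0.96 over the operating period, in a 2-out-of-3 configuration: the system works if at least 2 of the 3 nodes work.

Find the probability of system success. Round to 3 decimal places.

R = Σ_{i=2}^{3} C(3,i) p^i (1−p)^{3−i} with p = 0.96
C(3,2)·0.96^2·0.04^1 = 0.11059
C(3,3)·0.96^3·0.04^0 = 0.88474
Sum = 0.995

0.995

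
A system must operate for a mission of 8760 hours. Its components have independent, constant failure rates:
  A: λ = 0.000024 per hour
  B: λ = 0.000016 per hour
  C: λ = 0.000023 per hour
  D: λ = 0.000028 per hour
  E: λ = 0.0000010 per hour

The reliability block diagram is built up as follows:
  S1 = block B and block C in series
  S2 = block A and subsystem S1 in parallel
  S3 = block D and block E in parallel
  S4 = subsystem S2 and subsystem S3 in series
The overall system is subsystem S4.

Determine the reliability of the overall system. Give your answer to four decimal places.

R(A) = exp(−0.000024 × 8760) = 0.810390
R(B) = exp(−0.000016 × 8760) = 0.869219
R(C) = exp(−0.000023 × 8760) = 0.817520
R(D) = exp(−0.000028 × 8760) = 0.782485
R(E) = exp(−0.0000010 × 8760) = 0.991278
Series (B and C): 0.869219 × 0.817520 = 0.710604
Parallel (A and [0.710604]): 1 − (1 − 0.810390)(1 − 0.710604) = 0.945128
Parallel (D and E): 1 − (1 − 0.782485)(1 − 0.991278) = 0.998103
Series ([0.945128] and [0.998103]): 0.945128 × 0.998103 = 0.9433

0.9433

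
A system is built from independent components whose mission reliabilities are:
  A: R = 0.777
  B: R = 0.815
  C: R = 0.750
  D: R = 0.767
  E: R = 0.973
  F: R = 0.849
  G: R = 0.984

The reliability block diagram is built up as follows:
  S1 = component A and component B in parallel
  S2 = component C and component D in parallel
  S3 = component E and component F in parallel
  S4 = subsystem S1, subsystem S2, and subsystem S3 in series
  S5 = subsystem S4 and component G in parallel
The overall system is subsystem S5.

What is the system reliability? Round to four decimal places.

0.9984

Parallel (A and B): 1 − (1 − 0.777000)(1 − 0.815000) = 0.958745
Parallel (C and D): 1 − (1 − 0.750000)(1 − 0.767000) = 0.941750
Parallel (E and F): 1 − (1 − 0.973000)(1 − 0.849000) = 0.995923
Series ([0.958745], [0.941750], and [0.995923]): 0.958745 × 0.941750 × 0.995923 = 0.899217
Parallel ([0.899217] and G): 1 − (1 − 0.899217)(1 − 0.984000) = 0.9984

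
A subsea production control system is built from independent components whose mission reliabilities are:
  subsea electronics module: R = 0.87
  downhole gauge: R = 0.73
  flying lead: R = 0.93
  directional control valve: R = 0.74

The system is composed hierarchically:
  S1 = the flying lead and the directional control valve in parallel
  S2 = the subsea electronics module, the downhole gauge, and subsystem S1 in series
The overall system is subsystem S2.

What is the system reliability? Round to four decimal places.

0.6235

Parallel (flying lead and directional control valve): 1 − (1 − 0.930000)(1 − 0.740000) = 0.981800
Series (subsea electronics module, downhole gauge, and [0.981800]): 0.870000 × 0.730000 × 0.981800 = 0.6235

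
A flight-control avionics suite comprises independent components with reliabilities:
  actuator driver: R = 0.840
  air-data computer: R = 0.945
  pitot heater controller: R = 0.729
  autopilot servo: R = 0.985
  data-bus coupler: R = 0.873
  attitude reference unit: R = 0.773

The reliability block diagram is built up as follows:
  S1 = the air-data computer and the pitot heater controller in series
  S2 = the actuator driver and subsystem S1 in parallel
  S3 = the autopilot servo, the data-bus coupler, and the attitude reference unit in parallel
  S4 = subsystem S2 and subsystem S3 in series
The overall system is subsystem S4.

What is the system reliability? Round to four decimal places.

Series (air-data computer and pitot heater controller): 0.945000 × 0.729000 = 0.688905
Parallel (actuator driver and [0.688905]): 1 − (1 − 0.840000)(1 − 0.688905) = 0.950225
Parallel (autopilot servo, data-bus coupler, and attitude reference unit): 1 − (1 − 0.985000)(1 − 0.873000)(1 − 0.773000) = 0.999568
Series ([0.950225] and [0.999568]): 0.950225 × 0.999568 = 0.9498

0.9498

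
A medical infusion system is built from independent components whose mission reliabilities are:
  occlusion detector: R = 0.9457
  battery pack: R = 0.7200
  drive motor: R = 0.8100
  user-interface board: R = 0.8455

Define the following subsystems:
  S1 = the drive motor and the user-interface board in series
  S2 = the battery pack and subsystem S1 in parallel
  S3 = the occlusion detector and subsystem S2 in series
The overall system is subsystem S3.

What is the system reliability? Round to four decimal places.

0.8623

Series (drive motor and user-interface board): 0.810000 × 0.845500 = 0.684855
Parallel (battery pack and [0.684855]): 1 − (1 − 0.720000)(1 − 0.684855) = 0.911759
Series (occlusion detector and [0.911759]): 0.945700 × 0.911759 = 0.8623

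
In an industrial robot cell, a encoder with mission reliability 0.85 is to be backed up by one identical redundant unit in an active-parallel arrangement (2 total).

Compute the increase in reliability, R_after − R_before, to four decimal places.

R_before = 0.85
R_after = 1 − (1 − 0.85)^2 = 0.9775
ΔR = 0.9775 − 0.85 = 0.1275

0.1275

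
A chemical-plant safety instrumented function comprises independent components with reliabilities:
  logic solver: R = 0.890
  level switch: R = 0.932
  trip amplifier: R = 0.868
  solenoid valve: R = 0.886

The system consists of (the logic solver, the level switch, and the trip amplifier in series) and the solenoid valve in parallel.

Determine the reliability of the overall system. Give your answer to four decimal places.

0.9681

Series (logic solver, level switch, and trip amplifier): 0.890000 × 0.932000 × 0.868000 = 0.719989
Parallel ([0.719989] and solenoid valve): 1 − (1 − 0.719989)(1 − 0.886000) = 0.9681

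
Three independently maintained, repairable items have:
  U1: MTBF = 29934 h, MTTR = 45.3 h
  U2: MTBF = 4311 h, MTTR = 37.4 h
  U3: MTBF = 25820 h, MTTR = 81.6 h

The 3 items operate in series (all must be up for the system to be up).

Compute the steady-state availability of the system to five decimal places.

A(U1) = MTBF/(MTBF+MTTR) = 29934/(29934+45.3) = 0.998489
A(U2) = MTBF/(MTBF+MTTR) = 4311/(4311+37.4) = 0.991399
A(U3) = MTBF/(MTBF+MTTR) = 25820/(25820+81.6) = 0.996850
Series availability: 0.998489 × 0.991399 × 0.996850 = 0.98678

0.98678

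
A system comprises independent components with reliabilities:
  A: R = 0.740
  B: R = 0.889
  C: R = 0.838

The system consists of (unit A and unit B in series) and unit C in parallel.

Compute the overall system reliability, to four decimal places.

Series (A and B): 0.740000 × 0.889000 = 0.657860
Parallel ([0.657860] and C): 1 − (1 − 0.657860)(1 − 0.838000) = 0.9446

0.9446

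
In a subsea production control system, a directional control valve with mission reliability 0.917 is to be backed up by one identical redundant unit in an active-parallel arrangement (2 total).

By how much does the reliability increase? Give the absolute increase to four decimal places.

0.0761

R_before = 0.917
R_after = 1 − (1 − 0.917)^2 = 0.9931
ΔR = 0.9931 − 0.917 = 0.0761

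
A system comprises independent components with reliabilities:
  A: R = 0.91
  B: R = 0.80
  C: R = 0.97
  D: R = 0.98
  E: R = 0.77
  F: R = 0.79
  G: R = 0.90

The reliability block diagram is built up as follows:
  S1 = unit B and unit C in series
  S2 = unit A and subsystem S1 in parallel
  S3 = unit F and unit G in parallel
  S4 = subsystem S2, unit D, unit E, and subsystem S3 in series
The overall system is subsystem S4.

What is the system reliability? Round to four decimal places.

0.7239

Series (B and C): 0.800000 × 0.970000 = 0.776000
Parallel (A and [0.776000]): 1 − (1 − 0.910000)(1 − 0.776000) = 0.979840
Parallel (F and G): 1 − (1 − 0.790000)(1 − 0.900000) = 0.979000
Series ([0.979840], D, E, and [0.979000]): 0.979840 × 0.980000 × 0.770000 × 0.979000 = 0.7239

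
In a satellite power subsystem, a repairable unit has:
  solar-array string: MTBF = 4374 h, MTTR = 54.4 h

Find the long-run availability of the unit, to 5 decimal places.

0.98772

A(solar-array string) = MTBF/(MTBF+MTTR) = 4374/(4374+54.4) = 0.98772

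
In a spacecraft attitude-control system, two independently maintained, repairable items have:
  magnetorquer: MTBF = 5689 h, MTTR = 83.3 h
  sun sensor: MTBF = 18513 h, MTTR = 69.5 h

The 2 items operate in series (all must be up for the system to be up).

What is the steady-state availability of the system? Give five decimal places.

A(magnetorquer) = MTBF/(MTBF+MTTR) = 5689/(5689+83.3) = 0.985569
A(sun sensor) = MTBF/(MTBF+MTTR) = 18513/(18513+69.5) = 0.996260
Series availability: 0.985569 × 0.996260 = 0.98188

0.98188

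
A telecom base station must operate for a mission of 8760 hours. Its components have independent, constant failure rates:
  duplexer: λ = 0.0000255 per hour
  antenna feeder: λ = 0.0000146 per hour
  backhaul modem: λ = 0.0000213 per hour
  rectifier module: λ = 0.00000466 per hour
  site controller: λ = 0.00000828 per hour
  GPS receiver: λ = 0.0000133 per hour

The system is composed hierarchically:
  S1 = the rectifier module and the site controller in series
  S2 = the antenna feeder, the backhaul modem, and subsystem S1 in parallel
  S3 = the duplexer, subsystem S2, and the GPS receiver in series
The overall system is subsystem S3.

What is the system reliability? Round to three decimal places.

R(duplexer) = exp(−0.0000255 × 8760) = 0.79981
R(antenna feeder) = exp(−0.0000146 × 8760) = 0.87994
R(backhaul modem) = exp(−0.0000213 × 8760) = 0.82979
R(rectifier module) = exp(−0.00000466 × 8760) = 0.96000
R(site controller) = exp(−0.00000828 × 8760) = 0.93004
R(GPS receiver) = exp(−0.0000133 × 8760) = 0.89002
Series (rectifier module and site controller): 0.96000 × 0.93004 = 0.89284
Parallel (antenna feeder, backhaul modem, and [0.89284]): 1 − (1 − 0.87994)(1 − 0.82979)(1 − 0.89284) = 0.99781
Series (duplexer, [0.99781], and GPS receiver): 0.79981 × 0.99781 × 0.89002 = 0.710

0.710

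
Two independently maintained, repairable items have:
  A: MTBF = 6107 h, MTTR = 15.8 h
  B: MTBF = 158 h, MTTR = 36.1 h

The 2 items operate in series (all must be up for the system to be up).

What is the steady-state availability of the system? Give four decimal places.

A(A) = MTBF/(MTBF+MTTR) = 6107/(6107+15.8) = 0.997419
A(B) = MTBF/(MTBF+MTTR) = 158/(158+36.1) = 0.814013
Series availability: 0.997419 × 0.814013 = 0.8119

0.8119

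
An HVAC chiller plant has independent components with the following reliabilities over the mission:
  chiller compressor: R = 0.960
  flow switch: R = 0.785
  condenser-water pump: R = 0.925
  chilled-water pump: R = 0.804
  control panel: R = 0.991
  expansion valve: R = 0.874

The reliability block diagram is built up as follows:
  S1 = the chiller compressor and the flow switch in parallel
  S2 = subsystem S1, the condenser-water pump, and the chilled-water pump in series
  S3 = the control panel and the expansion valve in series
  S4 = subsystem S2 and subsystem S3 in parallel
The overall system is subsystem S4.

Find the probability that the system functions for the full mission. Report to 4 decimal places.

0.9648

Parallel (chiller compressor and flow switch): 1 − (1 − 0.960000)(1 − 0.785000) = 0.991400
Series ([0.991400], condenser-water pump, and chilled-water pump): 0.991400 × 0.925000 × 0.804000 = 0.737304
Series (control panel and expansion valve): 0.991000 × 0.874000 = 0.866134
Parallel ([0.737304] and [0.866134]): 1 − (1 − 0.737304)(1 − 0.866134) = 0.9648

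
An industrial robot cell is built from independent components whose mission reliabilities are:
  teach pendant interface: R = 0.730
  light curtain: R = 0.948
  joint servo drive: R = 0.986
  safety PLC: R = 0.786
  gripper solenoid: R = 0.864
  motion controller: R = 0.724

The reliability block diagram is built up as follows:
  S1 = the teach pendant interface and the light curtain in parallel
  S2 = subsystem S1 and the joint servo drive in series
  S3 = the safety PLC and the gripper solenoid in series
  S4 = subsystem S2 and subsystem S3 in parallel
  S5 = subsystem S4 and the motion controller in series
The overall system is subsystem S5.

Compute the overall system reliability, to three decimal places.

0.718

Parallel (teach pendant interface and light curtain): 1 − (1 − 0.73000)(1 − 0.94800) = 0.98596
Series ([0.98596] and joint servo drive): 0.98596 × 0.98600 = 0.97216
Series (safety PLC and gripper solenoid): 0.78600 × 0.86400 = 0.67910
Parallel ([0.97216] and [0.67910]): 1 − (1 − 0.97216)(1 − 0.67910) = 0.99107
Series ([0.99107] and motion controller): 0.99107 × 0.72400 = 0.718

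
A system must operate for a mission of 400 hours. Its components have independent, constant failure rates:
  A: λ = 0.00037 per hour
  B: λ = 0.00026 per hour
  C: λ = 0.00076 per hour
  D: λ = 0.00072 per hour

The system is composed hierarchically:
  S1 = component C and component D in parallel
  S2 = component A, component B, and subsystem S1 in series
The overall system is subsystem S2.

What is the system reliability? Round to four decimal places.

R(A) = exp(−0.00037 × 400) = 0.862431
R(B) = exp(−0.00026 × 400) = 0.901225
R(C) = exp(−0.00076 × 400) = 0.737861
R(D) = exp(−0.00072 × 400) = 0.749762
Parallel (C and D): 1 − (1 − 0.737861)(1 − 0.749762) = 0.934403
Series (A, B, and [0.934403]): 0.862431 × 0.901225 × 0.934403 = 0.7263

0.7263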